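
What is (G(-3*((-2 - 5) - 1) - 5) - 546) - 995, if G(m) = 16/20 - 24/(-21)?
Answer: -53867/35 ≈ -1539.1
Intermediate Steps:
G(m) = 68/35 (G(m) = 16*(1/20) - 24*(-1/21) = ⅘ + 8/7 = 68/35)
(G(-3*((-2 - 5) - 1) - 5) - 546) - 995 = (68/35 - 546) - 995 = -19042/35 - 995 = -53867/35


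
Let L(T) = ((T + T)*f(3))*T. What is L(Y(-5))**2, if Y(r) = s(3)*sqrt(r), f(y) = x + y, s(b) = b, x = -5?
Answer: 32400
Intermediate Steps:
f(y) = -5 + y
Y(r) = 3*sqrt(r)
L(T) = -4*T**2 (L(T) = ((T + T)*(-5 + 3))*T = ((2*T)*(-2))*T = (-4*T)*T = -4*T**2)
L(Y(-5))**2 = (-4*(3*sqrt(-5))**2)**2 = (-4*(3*(I*sqrt(5)))**2)**2 = (-4*(3*I*sqrt(5))**2)**2 = (-4*(-45))**2 = 180**2 = 32400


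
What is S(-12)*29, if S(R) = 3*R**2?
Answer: 12528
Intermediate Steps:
S(-12)*29 = (3*(-12)**2)*29 = (3*144)*29 = 432*29 = 12528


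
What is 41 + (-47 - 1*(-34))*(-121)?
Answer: 1614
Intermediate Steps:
41 + (-47 - 1*(-34))*(-121) = 41 + (-47 + 34)*(-121) = 41 - 13*(-121) = 41 + 1573 = 1614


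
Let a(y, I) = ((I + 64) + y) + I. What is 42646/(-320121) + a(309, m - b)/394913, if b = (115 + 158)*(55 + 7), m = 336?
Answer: -27343669445/126419944473 ≈ -0.21629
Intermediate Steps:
b = 16926 (b = 273*62 = 16926)
a(y, I) = 64 + y + 2*I (a(y, I) = ((64 + I) + y) + I = (64 + I + y) + I = 64 + y + 2*I)
42646/(-320121) + a(309, m - b)/394913 = 42646/(-320121) + (64 + 309 + 2*(336 - 1*16926))/394913 = 42646*(-1/320121) + (64 + 309 + 2*(336 - 16926))*(1/394913) = -42646/320121 + (64 + 309 + 2*(-16590))*(1/394913) = -42646/320121 + (64 + 309 - 33180)*(1/394913) = -42646/320121 - 32807*1/394913 = -42646/320121 - 32807/394913 = -27343669445/126419944473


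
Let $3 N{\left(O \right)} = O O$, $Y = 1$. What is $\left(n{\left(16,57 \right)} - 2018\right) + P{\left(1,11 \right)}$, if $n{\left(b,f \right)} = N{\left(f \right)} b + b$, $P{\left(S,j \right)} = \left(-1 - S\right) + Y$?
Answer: $15325$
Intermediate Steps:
$N{\left(O \right)} = \frac{O^{2}}{3}$ ($N{\left(O \right)} = \frac{O O}{3} = \frac{O^{2}}{3}$)
$P{\left(S,j \right)} = - S$ ($P{\left(S,j \right)} = \left(-1 - S\right) + 1 = - S$)
$n{\left(b,f \right)} = b + \frac{b f^{2}}{3}$ ($n{\left(b,f \right)} = \frac{f^{2}}{3} b + b = \frac{b f^{2}}{3} + b = b + \frac{b f^{2}}{3}$)
$\left(n{\left(16,57 \right)} - 2018\right) + P{\left(1,11 \right)} = \left(\frac{1}{3} \cdot 16 \left(3 + 57^{2}\right) - 2018\right) - 1 = \left(\frac{1}{3} \cdot 16 \left(3 + 3249\right) - 2018\right) - 1 = \left(\frac{1}{3} \cdot 16 \cdot 3252 - 2018\right) - 1 = \left(17344 - 2018\right) - 1 = 15326 - 1 = 15325$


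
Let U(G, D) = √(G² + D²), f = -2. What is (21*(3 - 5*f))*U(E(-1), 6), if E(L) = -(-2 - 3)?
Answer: 273*√61 ≈ 2132.2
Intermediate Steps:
E(L) = 5 (E(L) = -1*(-5) = 5)
U(G, D) = √(D² + G²)
(21*(3 - 5*f))*U(E(-1), 6) = (21*(3 - 5*(-2)))*√(6² + 5²) = (21*(3 + 10))*√(36 + 25) = (21*13)*√61 = 273*√61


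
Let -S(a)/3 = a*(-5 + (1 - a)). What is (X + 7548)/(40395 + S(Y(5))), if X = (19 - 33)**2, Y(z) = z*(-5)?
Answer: 3872/20985 ≈ 0.18451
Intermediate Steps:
Y(z) = -5*z
X = 196 (X = (-14)**2 = 196)
S(a) = -3*a*(-4 - a) (S(a) = -3*a*(-5 + (1 - a)) = -3*a*(-4 - a))
(X + 7548)/(40395 + S(Y(5))) = (196 + 7548)/(40395 + 3*(-5*5)*(4 - 5*5)) = 7744/(40395 + 3*(-25)*(4 - 25)) = 7744/(40395 + 3*(-25)*(-21)) = 7744/(40395 + 1575) = 7744/41970 = 7744*(1/41970) = 3872/20985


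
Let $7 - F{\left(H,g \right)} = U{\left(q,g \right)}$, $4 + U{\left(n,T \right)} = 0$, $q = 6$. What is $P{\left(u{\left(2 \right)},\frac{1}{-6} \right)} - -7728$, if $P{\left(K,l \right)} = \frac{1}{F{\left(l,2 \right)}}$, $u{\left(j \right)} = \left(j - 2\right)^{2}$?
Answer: $\frac{85009}{11} \approx 7728.1$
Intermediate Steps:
$U{\left(n,T \right)} = -4$ ($U{\left(n,T \right)} = -4 + 0 = -4$)
$u{\left(j \right)} = \left(-2 + j\right)^{2}$
$F{\left(H,g \right)} = 11$ ($F{\left(H,g \right)} = 7 - -4 = 7 + 4 = 11$)
$P{\left(K,l \right)} = \frac{1}{11}$
$P{\left(u{\left(2 \right)},\frac{1}{-6} \right)} - -7728 = \frac{1}{11} - -7728 = \frac{1}{11} + 7728 = \frac{85009}{11}$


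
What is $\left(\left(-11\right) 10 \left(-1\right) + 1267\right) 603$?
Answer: $830331$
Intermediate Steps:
$\left(\left(-11\right) 10 \left(-1\right) + 1267\right) 603 = \left(\left(-110\right) \left(-1\right) + 1267\right) 603 = \left(110 + 1267\right) 603 = 1377 \cdot 603 = 830331$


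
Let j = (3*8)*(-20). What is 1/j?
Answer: -1/480 ≈ -0.0020833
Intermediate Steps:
j = -480 (j = 24*(-20) = -480)
1/j = 1/(-480) = -1/480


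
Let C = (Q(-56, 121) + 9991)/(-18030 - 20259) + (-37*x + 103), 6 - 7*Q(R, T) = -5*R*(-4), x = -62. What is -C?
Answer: -642380068/268023 ≈ -2396.7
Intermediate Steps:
Q(R, T) = 6/7 - 20*R/7 (Q(R, T) = 6/7 - (-5*R)*(-4)/7 = 6/7 - 20*R/7)
C = 642380068/268023 (C = ((6/7 - 20/7*(-56)) + 9991)/(-18030 - 20259) + (-37*(-62) + 103) = ((6/7 + 160) + 9991)/(-38289) + (2294 + 103) = (1126/7 + 9991)*(-1/38289) + 2397 = (71063/7)*(-1/38289) + 2397 = -71063/268023 + 2397 = 642380068/268023 ≈ 2396.7)
-C = -1*642380068/268023 = -642380068/268023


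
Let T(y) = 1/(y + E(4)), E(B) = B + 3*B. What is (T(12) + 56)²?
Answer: 2461761/784 ≈ 3140.0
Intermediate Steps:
E(B) = 4*B
T(y) = 1/(16 + y) (T(y) = 1/(y + 4*4) = 1/(y + 16) = 1/(16 + y))
(T(12) + 56)² = (1/(16 + 12) + 56)² = (1/28 + 56)² = (1569/28)² = 2461761/784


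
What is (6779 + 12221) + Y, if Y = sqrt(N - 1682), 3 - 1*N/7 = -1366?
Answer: 19000 + sqrt(7901) ≈ 19089.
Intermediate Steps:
N = 9583 (N = 21 - 7*(-1366) = 21 + 9562 = 9583)
Y = sqrt(7901) (Y = sqrt(9583 - 1682) = sqrt(7901) ≈ 88.888)
(6779 + 12221) + Y = (6779 + 12221) + sqrt(7901) = 19000 + sqrt(7901)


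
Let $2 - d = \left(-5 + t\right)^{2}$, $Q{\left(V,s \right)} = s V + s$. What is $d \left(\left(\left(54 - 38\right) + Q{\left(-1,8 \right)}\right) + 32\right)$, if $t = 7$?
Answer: $-96$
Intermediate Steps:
$Q{\left(V,s \right)} = s + V s$ ($Q{\left(V,s \right)} = V s + s = s + V s$)
$d = -2$ ($d = 2 - \left(-5 + 7\right)^{2} = 2 - 2^{2} = 2 - 4 = -2$)
$d \left(\left(\left(54 - 38\right) + Q{\left(-1,8 \right)}\right) + 32\right) = - 2 \left(\left(\left(54 - 38\right) + 8 \left(1 - 1\right)\right) + 32\right) = - 2 \left(\left(16 + 8 \cdot 0\right) + 32\right) = - 2 \left(\left(16 + 0\right) + 32\right) = - 2 \left(16 + 32\right) = \left(-2\right) 48 = -96$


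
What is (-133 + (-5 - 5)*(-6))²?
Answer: 5329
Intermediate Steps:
(-133 + (-5 - 5)*(-6))² = (-133 - 10*(-6))² = (-133 + 60)² = (-73)² = 5329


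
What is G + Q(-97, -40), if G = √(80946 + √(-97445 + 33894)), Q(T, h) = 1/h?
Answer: -1/40 + √(80946 + I*√63551) ≈ 284.49 + 0.44303*I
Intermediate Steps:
G = √(80946 + I*√63551) (G = √(80946 + √(-63551)) = √(80946 + I*√63551) ≈ 284.51 + 0.443*I)
G + Q(-97, -40) = √(80946 + I*√63551) + 1/(-40) = √(80946 + I*√63551) - 1/40 = -1/40 + √(80946 + I*√63551)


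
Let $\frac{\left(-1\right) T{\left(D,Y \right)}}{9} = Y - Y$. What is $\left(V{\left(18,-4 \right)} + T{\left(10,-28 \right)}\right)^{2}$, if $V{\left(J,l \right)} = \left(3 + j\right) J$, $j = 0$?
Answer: $2916$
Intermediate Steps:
$T{\left(D,Y \right)} = 0$ ($T{\left(D,Y \right)} = - 9 \left(Y - Y\right) = \left(-9\right) 0 = 0$)
$V{\left(J,l \right)} = 3 J$ ($V{\left(J,l \right)} = \left(3 + 0\right) J = 3 J$)
$\left(V{\left(18,-4 \right)} + T{\left(10,-28 \right)}\right)^{2} = \left(3 \cdot 18 + 0\right)^{2} = \left(54 + 0\right)^{2} = 54^{2} = 2916$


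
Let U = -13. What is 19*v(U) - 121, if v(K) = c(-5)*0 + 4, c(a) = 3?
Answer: -45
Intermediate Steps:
v(K) = 4 (v(K) = 3*0 + 4 = 0 + 4 = 4)
19*v(U) - 121 = 19*4 - 121 = 76 - 121 = -45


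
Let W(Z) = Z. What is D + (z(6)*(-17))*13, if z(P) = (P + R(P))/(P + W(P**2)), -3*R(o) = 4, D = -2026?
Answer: -18455/9 ≈ -2050.6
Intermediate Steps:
R(o) = -4/3 (R(o) = -1/3*4 = -4/3)
z(P) = (-4/3 + P)/(P + P**2) (z(P) = (P - 4/3)/(P + P**2) = (-4/3 + P)/(P + P**2))
D + (z(6)*(-17))*13 = -2026 + (((-4/3 + 6)/(6*(1 + 6)))*(-17))*13 = -2026 + (((1/6)*(14/3)/7)*(-17))*13 = -2026 + (((1/6)*(1/7)*(14/3))*(-17))*13 = -2026 + ((1/9)*(-17))*13 = -2026 - 17/9*13 = -2026 - 221/9 = -18455/9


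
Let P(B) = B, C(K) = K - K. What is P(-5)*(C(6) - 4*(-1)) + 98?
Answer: 78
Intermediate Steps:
C(K) = 0
P(-5)*(C(6) - 4*(-1)) + 98 = -5*(0 - 4*(-1)) + 98 = -5*(0 + 4) + 98 = -5*4 + 98 = -20 + 98 = 78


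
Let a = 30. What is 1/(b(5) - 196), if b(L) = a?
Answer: -1/166 ≈ -0.0060241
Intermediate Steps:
b(L) = 30
1/(b(5) - 196) = 1/(30 - 196) = 1/(-166) = -1/166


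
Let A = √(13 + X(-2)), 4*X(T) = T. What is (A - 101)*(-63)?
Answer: 6363 - 315*√2/2 ≈ 6140.3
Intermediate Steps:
X(T) = T/4
A = 5*√2/2 (A = √(13 + (¼)*(-2)) = √(13 - ½) = √(25/2) = 5*√2/2 ≈ 3.5355)
(A - 101)*(-63) = (5*√2/2 - 101)*(-63) = (-101 + 5*√2/2)*(-63) = 6363 - 315*√2/2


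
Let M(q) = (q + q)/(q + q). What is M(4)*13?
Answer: 13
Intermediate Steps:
M(q) = 1 (M(q) = (2*q)/((2*q)) = (2*q)*(1/(2*q)) = 1)
M(4)*13 = 1*13 = 13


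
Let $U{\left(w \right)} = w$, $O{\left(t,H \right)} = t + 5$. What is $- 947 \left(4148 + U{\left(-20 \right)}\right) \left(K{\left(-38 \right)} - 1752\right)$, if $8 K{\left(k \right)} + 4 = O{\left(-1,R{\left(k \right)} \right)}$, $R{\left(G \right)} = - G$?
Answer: $6848946432$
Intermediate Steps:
$O{\left(t,H \right)} = 5 + t$
$K{\left(k \right)} = 0$ ($K{\left(k \right)} = - \frac{1}{2} + \frac{5 - 1}{8} = - \frac{1}{2} + \frac{1}{8} \cdot 4 = - \frac{1}{2} + \frac{1}{2} = 0$)
$- 947 \left(4148 + U{\left(-20 \right)}\right) \left(K{\left(-38 \right)} - 1752\right) = - 947 \left(4148 - 20\right) \left(0 - 1752\right) = - 947 \cdot 4128 \left(-1752\right) = \left(-947\right) \left(-7232256\right) = 6848946432$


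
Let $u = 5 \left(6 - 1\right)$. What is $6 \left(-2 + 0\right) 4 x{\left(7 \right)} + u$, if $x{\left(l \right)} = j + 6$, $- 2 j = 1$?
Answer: $-239$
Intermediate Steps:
$j = - \frac{1}{2}$ ($j = \left(- \frac{1}{2}\right) 1 = - \frac{1}{2} \approx -0.5$)
$u = 25$ ($u = 5 \cdot 5 = 25$)
$x{\left(l \right)} = \frac{11}{2}$ ($x{\left(l \right)} = - \frac{1}{2} + 6 = \frac{11}{2}$)
$6 \left(-2 + 0\right) 4 x{\left(7 \right)} + u = 6 \left(-2 + 0\right) 4 \cdot \frac{11}{2} + 25 = 6 \left(\left(-2\right) 4\right) \frac{11}{2} + 25 = 6 \left(-8\right) \frac{11}{2} + 25 = \left(-48\right) \frac{11}{2} + 25 = -264 + 25 = -239$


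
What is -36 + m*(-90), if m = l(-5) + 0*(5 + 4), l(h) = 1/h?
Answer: -18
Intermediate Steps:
m = -⅕ (m = 1/(-5) + 0*(5 + 4) = -⅕ + 0*9 = -⅕ + 0 = -⅕ ≈ -0.20000)
-36 + m*(-90) = -36 - ⅕*(-90) = -36 + 18 = -18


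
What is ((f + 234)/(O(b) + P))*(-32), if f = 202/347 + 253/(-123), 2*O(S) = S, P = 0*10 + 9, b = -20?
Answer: 317581088/42681 ≈ 7440.8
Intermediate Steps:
P = 9 (P = 0 + 9 = 9)
O(S) = S/2
f = -62945/42681 (f = 202*(1/347) + 253*(-1/123) = 202/347 - 253/123 = -62945/42681 ≈ -1.4748)
((f + 234)/(O(b) + P))*(-32) = ((-62945/42681 + 234)/((½)*(-20) + 9))*(-32) = (9924409/(42681*(-10 + 9)))*(-32) = ((9924409/42681)/(-1))*(-32) = ((9924409/42681)*(-1))*(-32) = -9924409/42681*(-32) = 317581088/42681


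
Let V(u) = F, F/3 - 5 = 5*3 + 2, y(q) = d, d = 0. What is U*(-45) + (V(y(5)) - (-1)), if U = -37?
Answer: 1732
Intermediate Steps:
y(q) = 0
F = 66 (F = 15 + 3*(5*3 + 2) = 15 + 3*(15 + 2) = 15 + 3*17 = 15 + 51 = 66)
V(u) = 66
U*(-45) + (V(y(5)) - (-1)) = -37*(-45) + (66 - (-1)) = 1665 + (66 - 1*(-1)) = 1665 + (66 + 1) = 1665 + 67 = 1732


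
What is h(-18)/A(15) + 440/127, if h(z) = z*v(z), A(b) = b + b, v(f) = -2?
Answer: 2962/635 ≈ 4.6646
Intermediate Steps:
A(b) = 2*b
h(z) = -2*z (h(z) = z*(-2) = -2*z)
h(-18)/A(15) + 440/127 = (-2*(-18))/((2*15)) + 440/127 = 36/30 + 440*(1/127) = 36*(1/30) + 440/127 = 6/5 + 440/127 = 2962/635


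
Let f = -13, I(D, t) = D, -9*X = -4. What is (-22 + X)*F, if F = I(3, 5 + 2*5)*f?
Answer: 2522/3 ≈ 840.67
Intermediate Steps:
X = 4/9 (X = -⅑*(-4) = 4/9 ≈ 0.44444)
F = -39 (F = 3*(-13) = -39)
(-22 + X)*F = (-22 + 4/9)*(-39) = -194/9*(-39) = 2522/3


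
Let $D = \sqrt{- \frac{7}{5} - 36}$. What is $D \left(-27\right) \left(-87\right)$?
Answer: $\frac{2349 i \sqrt{935}}{5} \approx 14365.0 i$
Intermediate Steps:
$D = \frac{i \sqrt{935}}{5}$ ($D = \sqrt{\left(-7\right) \frac{1}{5} - 36} = \sqrt{- \frac{7}{5} - 36} = \sqrt{- \frac{187}{5}} = \frac{i \sqrt{935}}{5} \approx 6.1156 i$)
$D \left(-27\right) \left(-87\right) = \frac{i \sqrt{935}}{5} \left(-27\right) \left(-87\right) = - \frac{27 i \sqrt{935}}{5} \left(-87\right) = \frac{2349 i \sqrt{935}}{5}$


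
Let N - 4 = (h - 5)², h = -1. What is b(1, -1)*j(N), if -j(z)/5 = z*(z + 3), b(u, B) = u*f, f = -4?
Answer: 34400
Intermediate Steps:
b(u, B) = -4*u (b(u, B) = u*(-4) = -4*u)
N = 40 (N = 4 + (-1 - 5)² = 4 + (-6)² = 4 + 36 = 40)
j(z) = -5*z*(3 + z) (j(z) = -5*z*(z + 3) = -5*z*(3 + z))
b(1, -1)*j(N) = (-4*1)*(-5*40*(3 + 40)) = -(-20)*40*43 = -4*(-8600) = 34400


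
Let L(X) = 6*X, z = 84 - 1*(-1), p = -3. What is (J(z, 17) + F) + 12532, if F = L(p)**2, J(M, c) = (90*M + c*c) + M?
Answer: 20880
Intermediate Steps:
z = 85 (z = 84 + 1 = 85)
J(M, c) = c**2 + 91*M (J(M, c) = (90*M + c**2) + M = (c**2 + 90*M) + M = c**2 + 91*M)
F = 324 (F = (6*(-3))**2 = (-18)**2 = 324)
(J(z, 17) + F) + 12532 = ((17**2 + 91*85) + 324) + 12532 = ((289 + 7735) + 324) + 12532 = (8024 + 324) + 12532 = 8348 + 12532 = 20880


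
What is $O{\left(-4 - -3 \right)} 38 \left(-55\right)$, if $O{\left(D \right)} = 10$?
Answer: $-20900$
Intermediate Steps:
$O{\left(-4 - -3 \right)} 38 \left(-55\right) = 10 \cdot 38 \left(-55\right) = 380 \left(-55\right) = -20900$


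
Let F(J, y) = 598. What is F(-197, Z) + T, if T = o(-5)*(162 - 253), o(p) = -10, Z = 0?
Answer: 1508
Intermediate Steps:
T = 910 (T = -10*(162 - 253) = -10*(-91) = 910)
F(-197, Z) + T = 598 + 910 = 1508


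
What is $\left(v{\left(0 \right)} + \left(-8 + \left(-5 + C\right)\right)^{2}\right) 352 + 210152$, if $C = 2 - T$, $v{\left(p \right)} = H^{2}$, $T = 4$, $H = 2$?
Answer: $290760$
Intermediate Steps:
$v{\left(p \right)} = 4$ ($v{\left(p \right)} = 2^{2} = 4$)
$C = -2$ ($C = 2 - 4 = -2$)
$\left(v{\left(0 \right)} + \left(-8 + \left(-5 + C\right)\right)^{2}\right) 352 + 210152 = \left(4 + \left(-8 - 7\right)^{2}\right) 352 + 210152 = \left(4 + \left(-15\right)^{2}\right) 352 + 210152 = \left(4 + 225\right) 352 + 210152 = 229 \cdot 352 + 210152 = 80608 + 210152 = 290760$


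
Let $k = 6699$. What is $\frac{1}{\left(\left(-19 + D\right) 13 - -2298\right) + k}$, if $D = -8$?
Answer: $\frac{1}{8646} \approx 0.00011566$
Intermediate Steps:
$\frac{1}{\left(\left(-19 + D\right) 13 - -2298\right) + k} = \frac{1}{\left(\left(-19 - 8\right) 13 - -2298\right) + 6699} = \frac{1}{\left(\left(-27\right) 13 + 2298\right) + 6699} = \frac{1}{\left(-351 + 2298\right) + 6699} = \frac{1}{1947 + 6699} = \frac{1}{8646}$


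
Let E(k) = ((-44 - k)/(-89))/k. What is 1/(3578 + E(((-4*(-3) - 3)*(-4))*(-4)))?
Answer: 3204/11463959 ≈ 0.00027948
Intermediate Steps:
E(k) = (44/89 + k/89)/k (E(k) = ((-44 - k)*(-1/89))/k = (44/89 + k/89)/k)
1/(3578 + E(((-4*(-3) - 3)*(-4))*(-4))) = 1/(3578 + (44 + ((-4*(-3) - 3)*(-4))*(-4))/(89*((((-4*(-3) - 3)*(-4))*(-4))))) = 1/(3578 + (44 + ((12 - 3)*(-4))*(-4))/(89*((((12 - 3)*(-4))*(-4))))) = 1/(3578 + (44 + (9*(-4))*(-4))/(89*(((9*(-4))*(-4))))) = 1/(3578 + (44 - 36*(-4))/(89*((-36*(-4))))) = 1/(3578 + (1/89)*(44 + 144)/144) = 1/(3578 + (1/89)*(1/144)*188) = 1/(3578 + 47/3204) = 1/(11463959/3204) = 3204/11463959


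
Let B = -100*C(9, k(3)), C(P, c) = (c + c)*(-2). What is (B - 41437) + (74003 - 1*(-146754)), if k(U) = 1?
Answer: 179720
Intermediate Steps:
C(P, c) = -4*c (C(P, c) = (2*c)*(-2) = -4*c)
B = 400 (B = -(-400) = -100*(-4) = 400)
(B - 41437) + (74003 - 1*(-146754)) = (400 - 41437) + (74003 - 1*(-146754)) = -41037 + (74003 + 146754) = -41037 + 220757 = 179720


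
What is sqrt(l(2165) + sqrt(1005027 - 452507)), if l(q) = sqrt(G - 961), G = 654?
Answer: sqrt(2*sqrt(138130) + I*sqrt(307)) ≈ 27.266 + 0.3213*I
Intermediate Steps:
l(q) = I*sqrt(307) (l(q) = sqrt(654 - 961) = sqrt(-307) = I*sqrt(307))
sqrt(l(2165) + sqrt(1005027 - 452507)) = sqrt(I*sqrt(307) + sqrt(1005027 - 452507)) = sqrt(I*sqrt(307) + sqrt(552520)) = sqrt(I*sqrt(307) + 2*sqrt(138130)) = sqrt(2*sqrt(138130) + I*sqrt(307))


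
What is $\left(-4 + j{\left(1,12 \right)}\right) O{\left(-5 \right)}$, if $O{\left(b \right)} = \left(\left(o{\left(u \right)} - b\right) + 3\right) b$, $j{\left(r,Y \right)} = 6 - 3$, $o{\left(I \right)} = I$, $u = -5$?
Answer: $15$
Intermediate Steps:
$j{\left(r,Y \right)} = 3$ ($j{\left(r,Y \right)} = 6 - 3 = 3$)
$O{\left(b \right)} = b \left(-2 - b\right)$ ($O{\left(b \right)} = \left(\left(-5 - b\right) + 3\right) b = \left(-2 - b\right) b = b \left(-2 - b\right)$)
$\left(-4 + j{\left(1,12 \right)}\right) O{\left(-5 \right)} = \left(-4 + 3\right) \left(\left(-1\right) \left(-5\right) \left(2 - 5\right)\right) = - \left(-1\right) \left(-5\right) \left(-3\right) = \left(-1\right) \left(-15\right) = 15$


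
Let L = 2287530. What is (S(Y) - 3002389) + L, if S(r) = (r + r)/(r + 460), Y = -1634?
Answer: -419620599/587 ≈ -7.1486e+5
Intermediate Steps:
S(r) = 2*r/(460 + r) (S(r) = (2*r)/(460 + r) = 2*r/(460 + r))
(S(Y) - 3002389) + L = (2*(-1634)/(460 - 1634) - 3002389) + 2287530 = (2*(-1634)/(-1174) - 3002389) + 2287530 = (2*(-1634)*(-1/1174) - 3002389) + 2287530 = (1634/587 - 3002389) + 2287530 = -1762400709/587 + 2287530 = -419620599/587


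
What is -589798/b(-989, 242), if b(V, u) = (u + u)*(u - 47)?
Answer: -26809/4290 ≈ -6.2492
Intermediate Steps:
b(V, u) = 2*u*(-47 + u) (b(V, u) = (2*u)*(-47 + u) = 2*u*(-47 + u))
-589798/b(-989, 242) = -589798*1/(484*(-47 + 242)) = -589798/(2*242*195) = -589798/94380 = -589798*1/94380 = -26809/4290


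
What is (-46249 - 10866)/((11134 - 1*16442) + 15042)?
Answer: -57115/9734 ≈ -5.8676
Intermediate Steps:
(-46249 - 10866)/((11134 - 1*16442) + 15042) = -57115/((11134 - 16442) + 15042) = -57115/(-5308 + 15042) = -57115/9734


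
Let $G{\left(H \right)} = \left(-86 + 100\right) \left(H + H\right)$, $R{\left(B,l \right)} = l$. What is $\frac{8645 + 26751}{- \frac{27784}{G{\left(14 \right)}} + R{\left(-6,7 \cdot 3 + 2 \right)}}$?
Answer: $- \frac{867202}{1173} \approx -739.3$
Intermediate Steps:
$G{\left(H \right)} = 28 H$ ($G{\left(H \right)} = 14 \cdot 2 H = 28 H$)
$\frac{8645 + 26751}{- \frac{27784}{G{\left(14 \right)}} + R{\left(-6,7 \cdot 3 + 2 \right)}} = \frac{8645 + 26751}{- \frac{27784}{28 \cdot 14} + \left(7 \cdot 3 + 2\right)} = \frac{35396}{- \frac{27784}{392} + \left(21 + 2\right)} = \frac{35396}{\left(-27784\right) \frac{1}{392} + 23} = \frac{35396}{- \frac{3473}{49} + 23} = \frac{35396}{- \frac{2346}{49}} = 35396 \left(- \frac{49}{2346}\right) = - \frac{867202}{1173}$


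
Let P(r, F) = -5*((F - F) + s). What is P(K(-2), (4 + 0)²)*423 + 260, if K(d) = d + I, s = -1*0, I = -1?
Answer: 260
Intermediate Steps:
s = 0
K(d) = -1 + d (K(d) = d - 1 = -1 + d)
P(r, F) = 0 (P(r, F) = -5*((F - F) + 0) = -5*(0 + 0) = -5*0 = 0)
P(K(-2), (4 + 0)²)*423 + 260 = 0*423 + 260 = 0 + 260 = 260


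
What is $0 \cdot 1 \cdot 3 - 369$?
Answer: $-369$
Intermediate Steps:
$0 \cdot 1 \cdot 3 - 369 = 0 \cdot 3 - 369 = 0 - 369 = -369$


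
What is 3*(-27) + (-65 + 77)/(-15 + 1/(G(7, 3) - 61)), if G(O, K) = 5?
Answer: -68793/841 ≈ -81.799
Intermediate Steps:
3*(-27) + (-65 + 77)/(-15 + 1/(G(7, 3) - 61)) = 3*(-27) + (-65 + 77)/(-15 + 1/(5 - 61)) = -81 + 12/(-15 + 1/(-56)) = -81 + 12/(-15 - 1/56) = -81 + 12/(-841/56) = -81 + 12*(-56/841) = -81 - 672/841 = -68793/841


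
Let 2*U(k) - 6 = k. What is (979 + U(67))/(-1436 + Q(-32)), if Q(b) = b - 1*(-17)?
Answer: -2031/2902 ≈ -0.69986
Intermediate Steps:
U(k) = 3 + k/2
Q(b) = 17 + b (Q(b) = b + 17 = 17 + b)
(979 + U(67))/(-1436 + Q(-32)) = (979 + (3 + (1/2)*67))/(-1436 + (17 - 32)) = (979 + (3 + 67/2))/(-1436 - 15) = (979 + 73/2)/(-1451) = (2031/2)*(-1/1451) = -2031/2902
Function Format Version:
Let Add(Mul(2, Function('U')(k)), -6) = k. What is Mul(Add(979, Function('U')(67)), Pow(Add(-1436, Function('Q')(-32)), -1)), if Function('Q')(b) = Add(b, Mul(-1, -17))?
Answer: Rational(-2031, 2902) ≈ -0.69986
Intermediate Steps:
Function('U')(k) = Add(3, Mul(Rational(1, 2), k))
Function('Q')(b) = Add(17, b) (Function('Q')(b) = Add(b, 17) = Add(17, b))
Mul(Add(979, Function('U')(67)), Pow(Add(-1436, Function('Q')(-32)), -1)) = Mul(Add(979, Add(3, Mul(Rational(1, 2), 67))), Pow(Add(-1436, Add(17, -32)), -1)) = Mul(Add(979, Add(3, Rational(67, 2))), Pow(Add(-1436, -15), -1)) = Mul(Add(979, Rational(73, 2)), Pow(-1451, -1)) = Mul(Rational(2031, 2), Rational(-1, 1451)) = Rational(-2031, 2902)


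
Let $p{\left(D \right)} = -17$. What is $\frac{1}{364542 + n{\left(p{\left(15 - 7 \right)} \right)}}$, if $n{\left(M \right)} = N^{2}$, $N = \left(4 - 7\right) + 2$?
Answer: $\frac{1}{364543} \approx 2.7432 \cdot 10^{-6}$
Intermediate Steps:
$N = -1$ ($N = -3 + 2 = -1$)
$n{\left(M \right)} = 1$ ($n{\left(M \right)} = \left(-1\right)^{2} = 1$)
$\frac{1}{364542 + n{\left(p{\left(15 - 7 \right)} \right)}} = \frac{1}{364542 + 1} = \frac{1}{364543}$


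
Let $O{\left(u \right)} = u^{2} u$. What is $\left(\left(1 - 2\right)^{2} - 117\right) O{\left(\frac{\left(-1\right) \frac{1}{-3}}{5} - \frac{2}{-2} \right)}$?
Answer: $- \frac{475136}{3375} \approx -140.78$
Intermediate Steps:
$O{\left(u \right)} = u^{3}$
$\left(\left(1 - 2\right)^{2} - 117\right) O{\left(\frac{\left(-1\right) \frac{1}{-3}}{5} - \frac{2}{-2} \right)} = \left(\left(1 - 2\right)^{2} - 117\right) \left(\frac{\left(-1\right) \frac{1}{-3}}{5} - \frac{2}{-2}\right)^{3} = \left(\left(-1\right)^{2} - 117\right) \left(\left(-1\right) \left(- \frac{1}{3}\right) \frac{1}{5} - -1\right)^{3} = \left(1 - 117\right) \left(\frac{1}{3} \cdot \frac{1}{5} + 1\right)^{3} = - 116 \left(\frac{1}{15} + 1\right)^{3} = - 116 \left(\frac{16}{15}\right)^{3} = \left(-116\right) \frac{4096}{3375} = - \frac{475136}{3375}$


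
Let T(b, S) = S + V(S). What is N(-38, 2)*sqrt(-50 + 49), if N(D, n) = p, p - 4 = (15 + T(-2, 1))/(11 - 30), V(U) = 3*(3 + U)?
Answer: 48*I/19 ≈ 2.5263*I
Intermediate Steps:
V(U) = 9 + 3*U
T(b, S) = 9 + 4*S (T(b, S) = S + (9 + 3*S) = 9 + 4*S)
p = 48/19 (p = 4 + (15 + (9 + 4*1))/(11 - 30) = 4 + (15 + (9 + 4))/(-19) = 4 + (15 + 13)*(-1/19) = 4 + 28*(-1/19) = 4 - 28/19 = 48/19 ≈ 2.5263)
N(D, n) = 48/19
N(-38, 2)*sqrt(-50 + 49) = 48*sqrt(-50 + 49)/19 = 48*sqrt(-1)/19 = 48*I/19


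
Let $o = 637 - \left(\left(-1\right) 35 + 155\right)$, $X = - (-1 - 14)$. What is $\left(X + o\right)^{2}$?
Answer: $283024$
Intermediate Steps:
$X = 15$ ($X = \left(-1\right) \left(-15\right) = 15$)
$o = 517$ ($o = 637 - \left(-35 + 155\right) = 637 - 120 = 517$)
$\left(X + o\right)^{2} = \left(15 + 517\right)^{2} = 532^{2} = 283024$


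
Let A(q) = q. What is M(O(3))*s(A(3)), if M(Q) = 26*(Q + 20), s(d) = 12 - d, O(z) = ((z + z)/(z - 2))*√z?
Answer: 4680 + 1404*√3 ≈ 7111.8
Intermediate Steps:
O(z) = 2*z^(3/2)/(-2 + z) (O(z) = ((2*z)/(-2 + z))*√z = (2*z/(-2 + z))*√z = 2*z^(3/2)/(-2 + z))
M(Q) = 520 + 26*Q (M(Q) = 26*(20 + Q) = 520 + 26*Q)
M(O(3))*s(A(3)) = (520 + 26*(2*3^(3/2)/(-2 + 3)))*(12 - 1*3) = (520 + 26*(2*(3*√3)/1))*(12 - 3) = (520 + 26*(2*(3*√3)*1))*9 = (520 + 26*(6*√3))*9 = (520 + 156*√3)*9 = 4680 + 1404*√3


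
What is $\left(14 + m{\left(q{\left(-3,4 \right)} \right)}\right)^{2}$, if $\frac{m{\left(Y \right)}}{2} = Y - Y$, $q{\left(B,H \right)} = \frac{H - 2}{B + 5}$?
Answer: $196$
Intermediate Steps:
$q{\left(B,H \right)} = \frac{-2 + H}{5 + B}$
$m{\left(Y \right)} = 0$ ($m{\left(Y \right)} = 2 \left(Y - Y\right) = 2 \cdot 0 = 0$)
$\left(14 + m{\left(q{\left(-3,4 \right)} \right)}\right)^{2} = \left(14 + 0\right)^{2} = 14^{2} = 196$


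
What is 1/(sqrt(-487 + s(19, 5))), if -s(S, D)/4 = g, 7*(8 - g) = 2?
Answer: -I*sqrt(1015)/725 ≈ -0.043944*I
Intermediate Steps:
g = 54/7 (g = 8 - 1/7*2 = 8 - 2/7 = 54/7 ≈ 7.7143)
s(S, D) = -216/7 (s(S, D) = -4*54/7 = -216/7)
1/(sqrt(-487 + s(19, 5))) = 1/(sqrt(-487 - 216/7)) = 1/(sqrt(-3625/7)) = 1/(5*I*sqrt(1015)/7) = -I*sqrt(1015)/725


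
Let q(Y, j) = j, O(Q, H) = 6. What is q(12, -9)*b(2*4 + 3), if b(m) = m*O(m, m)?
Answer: -594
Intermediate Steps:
b(m) = 6*m (b(m) = m*6 = 6*m)
q(12, -9)*b(2*4 + 3) = -54*(2*4 + 3) = -54*(8 + 3) = -54*11 = -9*66 = -594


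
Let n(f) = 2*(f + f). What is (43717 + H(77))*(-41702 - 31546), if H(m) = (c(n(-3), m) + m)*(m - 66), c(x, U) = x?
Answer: -3254555136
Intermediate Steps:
n(f) = 4*f (n(f) = 2*(2*f) = 4*f)
H(m) = (-66 + m)*(-12 + m) (H(m) = (4*(-3) + m)*(m - 66) = (-12 + m)*(-66 + m) = (-66 + m)*(-12 + m))
(43717 + H(77))*(-41702 - 31546) = (43717 + (792 + 77² - 78*77))*(-41702 - 31546) = (43717 + (792 + 5929 - 6006))*(-73248) = (43717 + 715)*(-73248) = 44432*(-73248) = -3254555136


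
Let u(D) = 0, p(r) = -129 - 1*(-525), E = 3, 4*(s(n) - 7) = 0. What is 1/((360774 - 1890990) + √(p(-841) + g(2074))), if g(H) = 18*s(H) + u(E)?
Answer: -85012/130086722563 - √58/780520335378 ≈ -6.5351e-7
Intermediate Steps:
s(n) = 7 (s(n) = 7 + (¼)*0 = 7 + 0 = 7)
p(r) = 396 (p(r) = -129 + 525 = 396)
g(H) = 126 (g(H) = 18*7 + 0 = 126 + 0 = 126)
1/((360774 - 1890990) + √(p(-841) + g(2074))) = 1/((360774 - 1890990) + √(396 + 126)) = 1/(-1530216 + √522) = 1/(-1530216 + 3*√58)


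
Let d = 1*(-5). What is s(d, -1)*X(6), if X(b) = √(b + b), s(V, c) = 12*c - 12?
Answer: -48*√3 ≈ -83.138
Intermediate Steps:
d = -5
s(V, c) = -12 + 12*c
X(b) = √2*√b (X(b) = √(2*b) = √2*√b)
s(d, -1)*X(6) = (-12 + 12*(-1))*(√2*√6) = (-12 - 12)*(2*√3) = -48*√3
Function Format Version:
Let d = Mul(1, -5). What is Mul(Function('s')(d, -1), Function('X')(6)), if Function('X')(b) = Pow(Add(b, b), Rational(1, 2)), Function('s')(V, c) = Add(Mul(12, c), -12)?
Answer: Mul(-48, Pow(3, Rational(1, 2))) ≈ -83.138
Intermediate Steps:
d = -5
Function('s')(V, c) = Add(-12, Mul(12, c))
Function('X')(b) = Mul(Pow(2, Rational(1, 2)), Pow(b, Rational(1, 2))) (Function('X')(b) = Pow(Mul(2, b), Rational(1, 2)) = Mul(Pow(2, Rational(1, 2)), Pow(b, Rational(1, 2))))
Mul(Function('s')(d, -1), Function('X')(6)) = Mul(Add(-12, Mul(12, -1)), Mul(Pow(2, Rational(1, 2)), Pow(6, Rational(1, 2)))) = Mul(Add(-12, -12), Mul(2, Pow(3, Rational(1, 2)))) = Mul(-24, Mul(2, Pow(3, Rational(1, 2)))) = Mul(-48, Pow(3, Rational(1, 2)))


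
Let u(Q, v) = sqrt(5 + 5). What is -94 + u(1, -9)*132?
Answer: -94 + 132*sqrt(10) ≈ 323.42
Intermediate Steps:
u(Q, v) = sqrt(10)
-94 + u(1, -9)*132 = -94 + sqrt(10)*132 = -94 + 132*sqrt(10)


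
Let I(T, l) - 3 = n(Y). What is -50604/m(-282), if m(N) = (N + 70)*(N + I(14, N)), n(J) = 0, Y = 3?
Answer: -4217/4929 ≈ -0.85555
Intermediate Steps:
I(T, l) = 3 (I(T, l) = 3 + 0 = 3)
m(N) = (3 + N)*(70 + N) (m(N) = (N + 70)*(N + 3) = (70 + N)*(3 + N) = (3 + N)*(70 + N))
-50604/m(-282) = -50604/(210 + (-282)**2 + 73*(-282)) = -50604/(210 + 79524 - 20586) = -50604/59148 = -50604*1/59148 = -4217/4929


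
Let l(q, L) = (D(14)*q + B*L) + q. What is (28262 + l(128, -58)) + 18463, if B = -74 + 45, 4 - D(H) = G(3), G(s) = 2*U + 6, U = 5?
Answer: 46999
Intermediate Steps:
G(s) = 16 (G(s) = 2*5 + 6 = 10 + 6 = 16)
D(H) = -12 (D(H) = 4 - 1*16 = 4 - 16 = -12)
B = -29
l(q, L) = -29*L - 11*q (l(q, L) = (-12*q - 29*L) + q = (-29*L - 12*q) + q = -29*L - 11*q)
(28262 + l(128, -58)) + 18463 = (28262 + (-29*(-58) - 11*128)) + 18463 = (28262 + (1682 - 1408)) + 18463 = (28262 + 274) + 18463 = 28536 + 18463 = 46999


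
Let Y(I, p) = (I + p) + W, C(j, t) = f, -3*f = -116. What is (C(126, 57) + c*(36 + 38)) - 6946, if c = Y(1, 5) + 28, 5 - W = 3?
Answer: -12730/3 ≈ -4243.3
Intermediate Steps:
W = 2 (W = 5 - 1*3 = 5 - 3 = 2)
f = 116/3 (f = -1/3*(-116) = 116/3 ≈ 38.667)
C(j, t) = 116/3
Y(I, p) = 2 + I + p (Y(I, p) = (I + p) + 2 = 2 + I + p)
c = 36 (c = (2 + 1 + 5) + 28 = 8 + 28 = 36)
(C(126, 57) + c*(36 + 38)) - 6946 = (116/3 + 36*(36 + 38)) - 6946 = (116/3 + 36*74) - 6946 = (116/3 + 2664) - 6946 = 8108/3 - 6946 = -12730/3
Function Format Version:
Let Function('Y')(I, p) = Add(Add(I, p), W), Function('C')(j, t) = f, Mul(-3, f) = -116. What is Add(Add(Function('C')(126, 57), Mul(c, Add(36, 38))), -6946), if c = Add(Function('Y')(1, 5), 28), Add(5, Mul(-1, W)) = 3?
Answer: Rational(-12730, 3) ≈ -4243.3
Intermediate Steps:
W = 2 (W = Add(5, Mul(-1, 3)) = Add(5, -3) = 2)
f = Rational(116, 3) (f = Mul(Rational(-1, 3), -116) = Rational(116, 3) ≈ 38.667)
Function('C')(j, t) = Rational(116, 3)
Function('Y')(I, p) = Add(2, I, p) (Function('Y')(I, p) = Add(Add(I, p), 2) = Add(2, I, p))
c = 36 (c = Add(Add(2, 1, 5), 28) = Add(8, 28) = 36)
Add(Add(Function('C')(126, 57), Mul(c, Add(36, 38))), -6946) = Add(Add(Rational(116, 3), Mul(36, Add(36, 38))), -6946) = Add(Add(Rational(116, 3), Mul(36, 74)), -6946) = Add(Add(Rational(116, 3), 2664), -6946) = Add(Rational(8108, 3), -6946) = Rational(-12730, 3)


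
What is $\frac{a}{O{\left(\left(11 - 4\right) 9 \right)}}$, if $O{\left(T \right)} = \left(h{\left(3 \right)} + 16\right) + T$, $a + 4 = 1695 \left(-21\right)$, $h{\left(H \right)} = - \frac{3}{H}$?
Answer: $- \frac{35599}{78} \approx -456.4$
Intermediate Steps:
$a = -35599$ ($a = -4 + 1695 \left(-21\right) = -4 - 35595 = -35599$)
$O{\left(T \right)} = 15 + T$ ($O{\left(T \right)} = \left(- \frac{3}{3} + 16\right) + T = \left(\left(-3\right) \frac{1}{3} + 16\right) + T = \left(-1 + 16\right) + T = 15 + T$)
$\frac{a}{O{\left(\left(11 - 4\right) 9 \right)}} = - \frac{35599}{15 + \left(11 - 4\right) 9} = - \frac{35599}{15 + 7 \cdot 9} = - \frac{35599}{15 + 63} = - \frac{35599}{78}$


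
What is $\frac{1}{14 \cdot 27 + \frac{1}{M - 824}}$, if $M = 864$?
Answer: $\frac{40}{15121} \approx 0.0026453$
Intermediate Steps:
$\frac{1}{14 \cdot 27 + \frac{1}{M - 824}} = \frac{1}{14 \cdot 27 + \frac{1}{864 - 824}} = \frac{1}{378 + \frac{1}{40}} = \frac{1}{\frac{15121}{40}} = \frac{40}{15121}$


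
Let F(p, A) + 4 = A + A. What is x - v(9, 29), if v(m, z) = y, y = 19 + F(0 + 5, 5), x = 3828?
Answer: 3803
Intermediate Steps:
F(p, A) = -4 + 2*A (F(p, A) = -4 + (A + A) = -4 + 2*A)
y = 25 (y = 19 + (-4 + 2*5) = 19 + (-4 + 10) = 19 + 6 = 25)
v(m, z) = 25
x - v(9, 29) = 3828 - 1*25 = 3828 - 25 = 3803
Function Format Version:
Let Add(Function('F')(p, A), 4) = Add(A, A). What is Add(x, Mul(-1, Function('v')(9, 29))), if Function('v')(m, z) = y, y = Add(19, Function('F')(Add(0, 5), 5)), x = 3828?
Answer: 3803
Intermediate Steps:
Function('F')(p, A) = Add(-4, Mul(2, A)) (Function('F')(p, A) = Add(-4, Add(A, A)) = Add(-4, Mul(2, A)))
y = 25 (y = Add(19, Add(-4, Mul(2, 5))) = Add(19, Add(-4, 10)) = Add(19, 6) = 25)
Function('v')(m, z) = 25
Add(x, Mul(-1, Function('v')(9, 29))) = Add(3828, Mul(-1, 25)) = Add(3828, -25) = 3803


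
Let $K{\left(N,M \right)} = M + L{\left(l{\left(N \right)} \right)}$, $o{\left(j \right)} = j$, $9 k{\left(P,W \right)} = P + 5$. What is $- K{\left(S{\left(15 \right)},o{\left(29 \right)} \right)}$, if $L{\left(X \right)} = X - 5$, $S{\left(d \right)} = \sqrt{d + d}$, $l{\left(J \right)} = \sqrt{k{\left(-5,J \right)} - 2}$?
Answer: $-24 - i \sqrt{2} \approx -24.0 - 1.4142 i$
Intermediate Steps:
$k{\left(P,W \right)} = \frac{5}{9} + \frac{P}{9}$ ($k{\left(P,W \right)} = \frac{P + 5}{9} = \frac{5 + P}{9} = \frac{5}{9} + \frac{P}{9}$)
$l{\left(J \right)} = i \sqrt{2}$ ($l{\left(J \right)} = \sqrt{\left(\frac{5}{9} + \frac{1}{9} \left(-5\right)\right) - 2} = \sqrt{\left(\frac{5}{9} - \frac{5}{9}\right) - 2} = \sqrt{0 - 2} = \sqrt{-2} = i \sqrt{2}$)
$S{\left(d \right)} = \sqrt{2} \sqrt{d}$ ($S{\left(d \right)} = \sqrt{2 d} = \sqrt{2} \sqrt{d}$)
$L{\left(X \right)} = -5 + X$ ($L{\left(X \right)} = X - 5 = -5 + X$)
$K{\left(N,M \right)} = -5 + M + i \sqrt{2}$ ($K{\left(N,M \right)} = M - \left(5 - i \sqrt{2}\right) = -5 + M + i \sqrt{2}$)
$- K{\left(S{\left(15 \right)},o{\left(29 \right)} \right)} = - (-5 + 29 + i \sqrt{2}) = - (24 + i \sqrt{2}) = -24 - i \sqrt{2}$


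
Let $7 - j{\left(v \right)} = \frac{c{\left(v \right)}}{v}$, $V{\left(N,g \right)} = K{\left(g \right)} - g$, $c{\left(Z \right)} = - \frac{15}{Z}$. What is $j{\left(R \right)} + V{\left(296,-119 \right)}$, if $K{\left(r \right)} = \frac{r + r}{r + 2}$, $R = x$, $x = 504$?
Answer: $\frac{140931905}{1100736} \approx 128.03$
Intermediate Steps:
$R = 504$
$K{\left(r \right)} = \frac{2 r}{2 + r}$
$V{\left(N,g \right)} = - g + \frac{2 g}{2 + g}$ ($V{\left(N,g \right)} = \frac{2 g}{2 + g} - g = - g + \frac{2 g}{2 + g}$)
$j{\left(v \right)} = 7 + \frac{15}{v^{2}}$ ($j{\left(v \right)} = 7 - \frac{\left(-15\right) \frac{1}{v}}{v} = 7 - - \frac{15}{v^{2}} = 7 + \frac{15}{v^{2}}$)
$j{\left(R \right)} + V{\left(296,-119 \right)} = \left(7 + \frac{15}{254016}\right) - \frac{\left(-119\right)^{2}}{2 - 119} = \left(7 + 15 \cdot \frac{1}{254016}\right) - \frac{14161}{-117} = \left(7 + \frac{5}{84672}\right) - 14161 \left(- \frac{1}{117}\right) = \frac{592709}{84672} + \frac{14161}{117} = \frac{140931905}{1100736}$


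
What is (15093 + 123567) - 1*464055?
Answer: -325395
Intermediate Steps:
(15093 + 123567) - 1*464055 = 138660 - 464055 = -325395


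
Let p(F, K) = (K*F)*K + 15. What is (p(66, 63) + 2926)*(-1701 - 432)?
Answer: -565021035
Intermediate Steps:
p(F, K) = 15 + F*K² (p(F, K) = (F*K)*K + 15 = F*K² + 15 = 15 + F*K²)
(p(66, 63) + 2926)*(-1701 - 432) = ((15 + 66*63²) + 2926)*(-1701 - 432) = ((15 + 66*3969) + 2926)*(-2133) = ((15 + 261954) + 2926)*(-2133) = (261969 + 2926)*(-2133) = 264895*(-2133) = -565021035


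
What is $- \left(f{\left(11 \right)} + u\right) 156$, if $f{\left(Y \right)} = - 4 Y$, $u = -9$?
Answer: $8268$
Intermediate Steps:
$- \left(f{\left(11 \right)} + u\right) 156 = - \left(\left(-4\right) 11 - 9\right) 156 = - \left(-44 - 9\right) 156 = - \left(-53\right) 156 = \left(-1\right) \left(-8268\right) = 8268$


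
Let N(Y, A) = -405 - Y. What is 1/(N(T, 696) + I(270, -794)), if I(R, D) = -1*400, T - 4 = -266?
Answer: -1/543 ≈ -0.0018416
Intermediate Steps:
T = -262 (T = 4 - 266 = -262)
I(R, D) = -400
1/(N(T, 696) + I(270, -794)) = 1/((-405 - 1*(-262)) - 400) = 1/((-405 + 262) - 400) = 1/(-143 - 400) = 1/(-543) = -1/543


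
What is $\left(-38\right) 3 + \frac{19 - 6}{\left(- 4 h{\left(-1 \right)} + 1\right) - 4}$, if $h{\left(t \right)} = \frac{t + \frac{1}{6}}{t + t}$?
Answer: $- \frac{1635}{14} \approx -116.79$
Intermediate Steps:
$h{\left(t \right)} = \frac{\frac{1}{6} + t}{2 t}$ ($h{\left(t \right)} = \frac{t + \frac{1}{6}}{2 t} = \left(\frac{1}{6} + t\right) \frac{1}{2 t} = \frac{\frac{1}{6} + t}{2 t}$)
$\left(-38\right) 3 + \frac{19 - 6}{\left(- 4 h{\left(-1 \right)} + 1\right) - 4} = \left(-38\right) 3 + \frac{19 - 6}{\left(- 4 \frac{1 + 6 \left(-1\right)}{12 \left(-1\right)} + 1\right) - 4} = -114 + \frac{13}{\left(- 4 \cdot \frac{1}{12} \left(-1\right) \left(1 - 6\right) + 1\right) - 4} = -114 + \frac{13}{\left(- 4 \cdot \frac{1}{12} \left(-1\right) \left(-5\right) + 1\right) - 4} = -114 + \frac{13}{\left(\left(-4\right) \frac{5}{12} + 1\right) - 4} = -114 + \frac{13}{\left(- \frac{5}{3} + 1\right) - 4} = -114 + \frac{13}{- \frac{2}{3} - 4} = -114 + \frac{13}{- \frac{14}{3}} = -114 + 13 \left(- \frac{3}{14}\right) = -114 - \frac{39}{14} = - \frac{1635}{14}$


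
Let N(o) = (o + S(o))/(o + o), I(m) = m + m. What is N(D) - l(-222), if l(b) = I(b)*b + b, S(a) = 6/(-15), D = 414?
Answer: -101787593/1035 ≈ -98346.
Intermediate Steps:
I(m) = 2*m
S(a) = -2/5 (S(a) = 6*(-1/15) = -2/5)
N(o) = (-2/5 + o)/(2*o) (N(o) = (o - 2/5)/(o + o) = (-2/5 + o)/((2*o)) = (-2/5 + o)*(1/(2*o)) = (-2/5 + o)/(2*o))
l(b) = b + 2*b**2 (l(b) = (2*b)*b + b = 2*b**2 + b = b + 2*b**2)
N(D) - l(-222) = (1/10)*(-2 + 5*414)/414 - (-222)*(1 + 2*(-222)) = (1/10)*(1/414)*(-2 + 2070) - (-222)*(1 - 444) = (1/10)*(1/414)*2068 - (-222)*(-443) = 517/1035 - 1*98346 = 517/1035 - 98346 = -101787593/1035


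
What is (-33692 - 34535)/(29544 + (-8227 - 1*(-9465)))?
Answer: -68227/30782 ≈ -2.2165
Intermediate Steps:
(-33692 - 34535)/(29544 + (-8227 - 1*(-9465))) = -68227/(29544 + (-8227 + 9465)) = -68227/(29544 + 1238) = -68227/30782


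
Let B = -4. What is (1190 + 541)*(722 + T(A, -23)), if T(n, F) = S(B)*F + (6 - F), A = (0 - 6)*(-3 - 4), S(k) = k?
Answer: 1459233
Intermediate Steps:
A = 42 (A = -6*(-7) = 42)
T(n, F) = 6 - 5*F (T(n, F) = -4*F + (6 - F) = 6 - 5*F)
(1190 + 541)*(722 + T(A, -23)) = (1190 + 541)*(722 + (6 - 5*(-23))) = 1731*(722 + (6 + 115)) = 1731*(722 + 121) = 1731*843 = 1459233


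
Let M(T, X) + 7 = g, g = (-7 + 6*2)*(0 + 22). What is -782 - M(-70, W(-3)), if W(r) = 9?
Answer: -885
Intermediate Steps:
g = 110 (g = (-7 + 12)*22 = 5*22 = 110)
M(T, X) = 103 (M(T, X) = -7 + 110 = 103)
-782 - M(-70, W(-3)) = -782 - 1*103 = -782 - 103 = -885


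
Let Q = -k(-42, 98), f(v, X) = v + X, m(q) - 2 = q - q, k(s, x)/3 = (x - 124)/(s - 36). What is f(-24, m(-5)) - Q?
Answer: -21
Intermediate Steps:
k(s, x) = 3*(-124 + x)/(-36 + s) (k(s, x) = 3*((x - 124)/(s - 36)) = 3*((-124 + x)/(-36 + s)) = 3*(-124 + x)/(-36 + s))
m(q) = 2 (m(q) = 2 + (q - q) = 2 + 0 = 2)
f(v, X) = X + v
Q = -1 (Q = -3*(-124 + 98)/(-36 - 42) = -3*(-26)/(-78) = -3*(-1)*(-26)/78 = -1*1 = -1)
f(-24, m(-5)) - Q = (2 - 24) - 1*(-1) = -22 + 1 = -21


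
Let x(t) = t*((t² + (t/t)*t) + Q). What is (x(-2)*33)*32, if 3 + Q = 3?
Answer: -4224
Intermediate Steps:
Q = 0 (Q = -3 + 3 = 0)
x(t) = t*(t + t²) (x(t) = t*((t² + (t/t)*t) + 0) = t*((t² + 1*t) + 0) = t*((t² + t) + 0) = t*((t + t²) + 0) = t*(t + t²))
(x(-2)*33)*32 = (((-2)²*(1 - 2))*33)*32 = ((4*(-1))*33)*32 = -4*33*32 = -132*32 = -4224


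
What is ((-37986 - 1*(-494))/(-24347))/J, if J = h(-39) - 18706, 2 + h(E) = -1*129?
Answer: -412/5039829 ≈ -8.1749e-5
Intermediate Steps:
h(E) = -131 (h(E) = -2 - 1*129 = -2 - 129 = -131)
J = -18837 (J = -131 - 18706 = -18837)
((-37986 - 1*(-494))/(-24347))/J = ((-37986 - 1*(-494))/(-24347))/(-18837) = ((-37986 + 494)*(-1/24347))*(-1/18837) = -37492*(-1/24347)*(-1/18837) = (37492/24347)*(-1/18837) = -412/5039829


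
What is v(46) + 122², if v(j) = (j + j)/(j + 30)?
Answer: 282819/19 ≈ 14885.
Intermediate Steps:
v(j) = 2*j/(30 + j) (v(j) = (2*j)/(30 + j) = 2*j/(30 + j))
v(46) + 122² = 2*46/(30 + 46) + 122² = 2*46/76 + 14884 = 2*46*(1/76) + 14884 = 23/19 + 14884 = 282819/19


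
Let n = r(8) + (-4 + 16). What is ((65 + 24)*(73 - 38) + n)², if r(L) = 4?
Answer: 9803161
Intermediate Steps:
n = 16 (n = 4 + (-4 + 16) = 4 + 12 = 16)
((65 + 24)*(73 - 38) + n)² = ((65 + 24)*(73 - 38) + 16)² = (89*35 + 16)² = (3115 + 16)² = 3131² = 9803161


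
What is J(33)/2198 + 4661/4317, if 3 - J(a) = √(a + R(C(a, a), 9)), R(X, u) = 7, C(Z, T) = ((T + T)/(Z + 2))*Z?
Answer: 10257829/9488766 - √10/1099 ≈ 1.0782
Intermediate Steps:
C(Z, T) = 2*T*Z/(2 + Z) (C(Z, T) = ((2*T)/(2 + Z))*Z = (2*T/(2 + Z))*Z = 2*T*Z/(2 + Z))
J(a) = 3 - √(7 + a) (J(a) = 3 - √(a + 7) = 3 - √(7 + a))
J(33)/2198 + 4661/4317 = (3 - √(7 + 33))/2198 + 4661/4317 = (3 - √40)*(1/2198) + 4661*(1/4317) = (3 - 2*√10)*(1/2198) + 4661/4317 = (3/2198 - √10/1099) + 4661/4317 = 10257829/9488766 - √10/1099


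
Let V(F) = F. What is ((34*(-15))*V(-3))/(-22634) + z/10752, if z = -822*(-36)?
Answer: 13611141/5070016 ≈ 2.6846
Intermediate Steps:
z = 29592
((34*(-15))*V(-3))/(-22634) + z/10752 = ((34*(-15))*(-3))/(-22634) + 29592/10752 = -510*(-3)*(-1/22634) + 29592*(1/10752) = 1530*(-1/22634) + 1233/448 = -765/11317 + 1233/448 = 13611141/5070016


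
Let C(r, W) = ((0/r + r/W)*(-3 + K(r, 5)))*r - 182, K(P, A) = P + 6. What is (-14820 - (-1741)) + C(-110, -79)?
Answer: 247081/79 ≈ 3127.6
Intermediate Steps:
K(P, A) = 6 + P
C(r, W) = -182 + r²*(3 + r)/W (C(r, W) = ((0/r + r/W)*(-3 + (6 + r)))*r - 182 = ((0 + r/W)*(3 + r))*r - 182 = ((r/W)*(3 + r))*r - 182 = (r*(3 + r)/W)*r - 182 = r²*(3 + r)/W - 182 = -182 + r²*(3 + r)/W)
(-14820 - (-1741)) + C(-110, -79) = (-14820 - (-1741)) + ((-110)³ - 182*(-79) + 3*(-110)²)/(-79) = (-14820 - 1*(-1741)) - (-1331000 + 14378 + 3*12100)/79 = (-14820 + 1741) - (-1331000 + 14378 + 36300)/79 = -13079 - 1/79*(-1280322) = -13079 + 1280322/79 = 247081/79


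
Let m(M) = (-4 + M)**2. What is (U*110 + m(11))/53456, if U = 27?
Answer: 3019/53456 ≈ 0.056476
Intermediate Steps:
(U*110 + m(11))/53456 = (27*110 + (-4 + 11)**2)/53456 = (2970 + 7**2)*(1/53456) = (2970 + 49)*(1/53456) = 3019*(1/53456) = 3019/53456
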